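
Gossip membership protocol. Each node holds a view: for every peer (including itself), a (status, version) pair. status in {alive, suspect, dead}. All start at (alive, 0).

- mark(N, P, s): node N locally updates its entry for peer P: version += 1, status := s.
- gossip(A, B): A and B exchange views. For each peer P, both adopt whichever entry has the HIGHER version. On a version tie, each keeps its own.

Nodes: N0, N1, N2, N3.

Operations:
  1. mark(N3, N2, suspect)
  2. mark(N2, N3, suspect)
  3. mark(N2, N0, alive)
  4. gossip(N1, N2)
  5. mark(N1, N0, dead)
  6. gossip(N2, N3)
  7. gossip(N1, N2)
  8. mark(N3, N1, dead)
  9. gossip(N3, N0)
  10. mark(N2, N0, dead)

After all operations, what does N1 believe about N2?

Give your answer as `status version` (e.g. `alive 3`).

Op 1: N3 marks N2=suspect -> (suspect,v1)
Op 2: N2 marks N3=suspect -> (suspect,v1)
Op 3: N2 marks N0=alive -> (alive,v1)
Op 4: gossip N1<->N2 -> N1.N0=(alive,v1) N1.N1=(alive,v0) N1.N2=(alive,v0) N1.N3=(suspect,v1) | N2.N0=(alive,v1) N2.N1=(alive,v0) N2.N2=(alive,v0) N2.N3=(suspect,v1)
Op 5: N1 marks N0=dead -> (dead,v2)
Op 6: gossip N2<->N3 -> N2.N0=(alive,v1) N2.N1=(alive,v0) N2.N2=(suspect,v1) N2.N3=(suspect,v1) | N3.N0=(alive,v1) N3.N1=(alive,v0) N3.N2=(suspect,v1) N3.N3=(suspect,v1)
Op 7: gossip N1<->N2 -> N1.N0=(dead,v2) N1.N1=(alive,v0) N1.N2=(suspect,v1) N1.N3=(suspect,v1) | N2.N0=(dead,v2) N2.N1=(alive,v0) N2.N2=(suspect,v1) N2.N3=(suspect,v1)
Op 8: N3 marks N1=dead -> (dead,v1)
Op 9: gossip N3<->N0 -> N3.N0=(alive,v1) N3.N1=(dead,v1) N3.N2=(suspect,v1) N3.N3=(suspect,v1) | N0.N0=(alive,v1) N0.N1=(dead,v1) N0.N2=(suspect,v1) N0.N3=(suspect,v1)
Op 10: N2 marks N0=dead -> (dead,v3)

Answer: suspect 1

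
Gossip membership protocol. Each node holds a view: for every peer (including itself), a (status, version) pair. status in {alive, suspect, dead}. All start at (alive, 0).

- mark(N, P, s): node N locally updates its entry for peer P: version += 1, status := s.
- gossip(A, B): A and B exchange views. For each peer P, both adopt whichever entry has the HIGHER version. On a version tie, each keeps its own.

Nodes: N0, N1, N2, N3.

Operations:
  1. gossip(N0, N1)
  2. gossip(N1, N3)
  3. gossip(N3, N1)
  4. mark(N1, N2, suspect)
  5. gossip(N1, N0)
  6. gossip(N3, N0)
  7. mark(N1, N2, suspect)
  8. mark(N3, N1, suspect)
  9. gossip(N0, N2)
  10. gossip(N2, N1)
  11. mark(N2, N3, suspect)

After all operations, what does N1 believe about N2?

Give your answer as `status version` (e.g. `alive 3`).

Answer: suspect 2

Derivation:
Op 1: gossip N0<->N1 -> N0.N0=(alive,v0) N0.N1=(alive,v0) N0.N2=(alive,v0) N0.N3=(alive,v0) | N1.N0=(alive,v0) N1.N1=(alive,v0) N1.N2=(alive,v0) N1.N3=(alive,v0)
Op 2: gossip N1<->N3 -> N1.N0=(alive,v0) N1.N1=(alive,v0) N1.N2=(alive,v0) N1.N3=(alive,v0) | N3.N0=(alive,v0) N3.N1=(alive,v0) N3.N2=(alive,v0) N3.N3=(alive,v0)
Op 3: gossip N3<->N1 -> N3.N0=(alive,v0) N3.N1=(alive,v0) N3.N2=(alive,v0) N3.N3=(alive,v0) | N1.N0=(alive,v0) N1.N1=(alive,v0) N1.N2=(alive,v0) N1.N3=(alive,v0)
Op 4: N1 marks N2=suspect -> (suspect,v1)
Op 5: gossip N1<->N0 -> N1.N0=(alive,v0) N1.N1=(alive,v0) N1.N2=(suspect,v1) N1.N3=(alive,v0) | N0.N0=(alive,v0) N0.N1=(alive,v0) N0.N2=(suspect,v1) N0.N3=(alive,v0)
Op 6: gossip N3<->N0 -> N3.N0=(alive,v0) N3.N1=(alive,v0) N3.N2=(suspect,v1) N3.N3=(alive,v0) | N0.N0=(alive,v0) N0.N1=(alive,v0) N0.N2=(suspect,v1) N0.N3=(alive,v0)
Op 7: N1 marks N2=suspect -> (suspect,v2)
Op 8: N3 marks N1=suspect -> (suspect,v1)
Op 9: gossip N0<->N2 -> N0.N0=(alive,v0) N0.N1=(alive,v0) N0.N2=(suspect,v1) N0.N3=(alive,v0) | N2.N0=(alive,v0) N2.N1=(alive,v0) N2.N2=(suspect,v1) N2.N3=(alive,v0)
Op 10: gossip N2<->N1 -> N2.N0=(alive,v0) N2.N1=(alive,v0) N2.N2=(suspect,v2) N2.N3=(alive,v0) | N1.N0=(alive,v0) N1.N1=(alive,v0) N1.N2=(suspect,v2) N1.N3=(alive,v0)
Op 11: N2 marks N3=suspect -> (suspect,v1)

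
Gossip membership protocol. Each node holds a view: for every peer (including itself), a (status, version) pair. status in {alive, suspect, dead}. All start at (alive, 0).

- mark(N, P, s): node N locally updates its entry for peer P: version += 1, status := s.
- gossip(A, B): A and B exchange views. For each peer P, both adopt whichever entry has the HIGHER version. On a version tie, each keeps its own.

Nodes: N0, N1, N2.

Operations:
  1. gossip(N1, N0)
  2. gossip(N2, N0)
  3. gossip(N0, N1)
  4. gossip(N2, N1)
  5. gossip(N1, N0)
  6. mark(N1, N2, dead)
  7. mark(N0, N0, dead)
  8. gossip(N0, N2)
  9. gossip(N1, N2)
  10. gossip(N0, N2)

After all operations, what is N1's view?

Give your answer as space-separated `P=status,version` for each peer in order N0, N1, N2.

Answer: N0=dead,1 N1=alive,0 N2=dead,1

Derivation:
Op 1: gossip N1<->N0 -> N1.N0=(alive,v0) N1.N1=(alive,v0) N1.N2=(alive,v0) | N0.N0=(alive,v0) N0.N1=(alive,v0) N0.N2=(alive,v0)
Op 2: gossip N2<->N0 -> N2.N0=(alive,v0) N2.N1=(alive,v0) N2.N2=(alive,v0) | N0.N0=(alive,v0) N0.N1=(alive,v0) N0.N2=(alive,v0)
Op 3: gossip N0<->N1 -> N0.N0=(alive,v0) N0.N1=(alive,v0) N0.N2=(alive,v0) | N1.N0=(alive,v0) N1.N1=(alive,v0) N1.N2=(alive,v0)
Op 4: gossip N2<->N1 -> N2.N0=(alive,v0) N2.N1=(alive,v0) N2.N2=(alive,v0) | N1.N0=(alive,v0) N1.N1=(alive,v0) N1.N2=(alive,v0)
Op 5: gossip N1<->N0 -> N1.N0=(alive,v0) N1.N1=(alive,v0) N1.N2=(alive,v0) | N0.N0=(alive,v0) N0.N1=(alive,v0) N0.N2=(alive,v0)
Op 6: N1 marks N2=dead -> (dead,v1)
Op 7: N0 marks N0=dead -> (dead,v1)
Op 8: gossip N0<->N2 -> N0.N0=(dead,v1) N0.N1=(alive,v0) N0.N2=(alive,v0) | N2.N0=(dead,v1) N2.N1=(alive,v0) N2.N2=(alive,v0)
Op 9: gossip N1<->N2 -> N1.N0=(dead,v1) N1.N1=(alive,v0) N1.N2=(dead,v1) | N2.N0=(dead,v1) N2.N1=(alive,v0) N2.N2=(dead,v1)
Op 10: gossip N0<->N2 -> N0.N0=(dead,v1) N0.N1=(alive,v0) N0.N2=(dead,v1) | N2.N0=(dead,v1) N2.N1=(alive,v0) N2.N2=(dead,v1)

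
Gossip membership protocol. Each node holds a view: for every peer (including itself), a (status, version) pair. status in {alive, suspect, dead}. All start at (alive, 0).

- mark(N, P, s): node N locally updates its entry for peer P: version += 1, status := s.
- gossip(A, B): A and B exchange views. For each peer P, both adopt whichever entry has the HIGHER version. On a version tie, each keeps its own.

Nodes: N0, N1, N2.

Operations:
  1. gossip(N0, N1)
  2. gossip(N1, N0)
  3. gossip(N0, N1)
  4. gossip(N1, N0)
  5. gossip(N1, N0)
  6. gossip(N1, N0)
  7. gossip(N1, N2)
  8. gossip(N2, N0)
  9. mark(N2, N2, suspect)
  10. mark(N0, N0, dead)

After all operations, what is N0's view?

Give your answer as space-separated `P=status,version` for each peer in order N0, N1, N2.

Op 1: gossip N0<->N1 -> N0.N0=(alive,v0) N0.N1=(alive,v0) N0.N2=(alive,v0) | N1.N0=(alive,v0) N1.N1=(alive,v0) N1.N2=(alive,v0)
Op 2: gossip N1<->N0 -> N1.N0=(alive,v0) N1.N1=(alive,v0) N1.N2=(alive,v0) | N0.N0=(alive,v0) N0.N1=(alive,v0) N0.N2=(alive,v0)
Op 3: gossip N0<->N1 -> N0.N0=(alive,v0) N0.N1=(alive,v0) N0.N2=(alive,v0) | N1.N0=(alive,v0) N1.N1=(alive,v0) N1.N2=(alive,v0)
Op 4: gossip N1<->N0 -> N1.N0=(alive,v0) N1.N1=(alive,v0) N1.N2=(alive,v0) | N0.N0=(alive,v0) N0.N1=(alive,v0) N0.N2=(alive,v0)
Op 5: gossip N1<->N0 -> N1.N0=(alive,v0) N1.N1=(alive,v0) N1.N2=(alive,v0) | N0.N0=(alive,v0) N0.N1=(alive,v0) N0.N2=(alive,v0)
Op 6: gossip N1<->N0 -> N1.N0=(alive,v0) N1.N1=(alive,v0) N1.N2=(alive,v0) | N0.N0=(alive,v0) N0.N1=(alive,v0) N0.N2=(alive,v0)
Op 7: gossip N1<->N2 -> N1.N0=(alive,v0) N1.N1=(alive,v0) N1.N2=(alive,v0) | N2.N0=(alive,v0) N2.N1=(alive,v0) N2.N2=(alive,v0)
Op 8: gossip N2<->N0 -> N2.N0=(alive,v0) N2.N1=(alive,v0) N2.N2=(alive,v0) | N0.N0=(alive,v0) N0.N1=(alive,v0) N0.N2=(alive,v0)
Op 9: N2 marks N2=suspect -> (suspect,v1)
Op 10: N0 marks N0=dead -> (dead,v1)

Answer: N0=dead,1 N1=alive,0 N2=alive,0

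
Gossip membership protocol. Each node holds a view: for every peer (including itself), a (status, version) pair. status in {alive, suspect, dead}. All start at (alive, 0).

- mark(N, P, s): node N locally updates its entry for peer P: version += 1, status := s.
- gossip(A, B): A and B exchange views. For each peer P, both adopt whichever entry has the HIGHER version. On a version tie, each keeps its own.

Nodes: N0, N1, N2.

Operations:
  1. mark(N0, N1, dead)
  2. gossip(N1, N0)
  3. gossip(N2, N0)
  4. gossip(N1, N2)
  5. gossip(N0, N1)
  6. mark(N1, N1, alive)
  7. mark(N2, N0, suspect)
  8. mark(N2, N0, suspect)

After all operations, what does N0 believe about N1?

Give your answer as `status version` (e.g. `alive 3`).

Answer: dead 1

Derivation:
Op 1: N0 marks N1=dead -> (dead,v1)
Op 2: gossip N1<->N0 -> N1.N0=(alive,v0) N1.N1=(dead,v1) N1.N2=(alive,v0) | N0.N0=(alive,v0) N0.N1=(dead,v1) N0.N2=(alive,v0)
Op 3: gossip N2<->N0 -> N2.N0=(alive,v0) N2.N1=(dead,v1) N2.N2=(alive,v0) | N0.N0=(alive,v0) N0.N1=(dead,v1) N0.N2=(alive,v0)
Op 4: gossip N1<->N2 -> N1.N0=(alive,v0) N1.N1=(dead,v1) N1.N2=(alive,v0) | N2.N0=(alive,v0) N2.N1=(dead,v1) N2.N2=(alive,v0)
Op 5: gossip N0<->N1 -> N0.N0=(alive,v0) N0.N1=(dead,v1) N0.N2=(alive,v0) | N1.N0=(alive,v0) N1.N1=(dead,v1) N1.N2=(alive,v0)
Op 6: N1 marks N1=alive -> (alive,v2)
Op 7: N2 marks N0=suspect -> (suspect,v1)
Op 8: N2 marks N0=suspect -> (suspect,v2)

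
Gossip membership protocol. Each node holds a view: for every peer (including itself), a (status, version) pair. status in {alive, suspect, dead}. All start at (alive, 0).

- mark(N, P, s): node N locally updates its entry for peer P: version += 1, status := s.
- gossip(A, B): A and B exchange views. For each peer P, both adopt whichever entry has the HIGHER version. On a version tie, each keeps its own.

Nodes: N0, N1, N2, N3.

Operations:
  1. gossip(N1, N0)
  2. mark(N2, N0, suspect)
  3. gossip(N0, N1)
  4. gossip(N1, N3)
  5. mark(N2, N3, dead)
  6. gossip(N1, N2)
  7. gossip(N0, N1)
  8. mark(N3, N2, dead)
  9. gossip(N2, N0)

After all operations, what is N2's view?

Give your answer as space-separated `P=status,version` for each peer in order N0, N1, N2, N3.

Answer: N0=suspect,1 N1=alive,0 N2=alive,0 N3=dead,1

Derivation:
Op 1: gossip N1<->N0 -> N1.N0=(alive,v0) N1.N1=(alive,v0) N1.N2=(alive,v0) N1.N3=(alive,v0) | N0.N0=(alive,v0) N0.N1=(alive,v0) N0.N2=(alive,v0) N0.N3=(alive,v0)
Op 2: N2 marks N0=suspect -> (suspect,v1)
Op 3: gossip N0<->N1 -> N0.N0=(alive,v0) N0.N1=(alive,v0) N0.N2=(alive,v0) N0.N3=(alive,v0) | N1.N0=(alive,v0) N1.N1=(alive,v0) N1.N2=(alive,v0) N1.N3=(alive,v0)
Op 4: gossip N1<->N3 -> N1.N0=(alive,v0) N1.N1=(alive,v0) N1.N2=(alive,v0) N1.N3=(alive,v0) | N3.N0=(alive,v0) N3.N1=(alive,v0) N3.N2=(alive,v0) N3.N3=(alive,v0)
Op 5: N2 marks N3=dead -> (dead,v1)
Op 6: gossip N1<->N2 -> N1.N0=(suspect,v1) N1.N1=(alive,v0) N1.N2=(alive,v0) N1.N3=(dead,v1) | N2.N0=(suspect,v1) N2.N1=(alive,v0) N2.N2=(alive,v0) N2.N3=(dead,v1)
Op 7: gossip N0<->N1 -> N0.N0=(suspect,v1) N0.N1=(alive,v0) N0.N2=(alive,v0) N0.N3=(dead,v1) | N1.N0=(suspect,v1) N1.N1=(alive,v0) N1.N2=(alive,v0) N1.N3=(dead,v1)
Op 8: N3 marks N2=dead -> (dead,v1)
Op 9: gossip N2<->N0 -> N2.N0=(suspect,v1) N2.N1=(alive,v0) N2.N2=(alive,v0) N2.N3=(dead,v1) | N0.N0=(suspect,v1) N0.N1=(alive,v0) N0.N2=(alive,v0) N0.N3=(dead,v1)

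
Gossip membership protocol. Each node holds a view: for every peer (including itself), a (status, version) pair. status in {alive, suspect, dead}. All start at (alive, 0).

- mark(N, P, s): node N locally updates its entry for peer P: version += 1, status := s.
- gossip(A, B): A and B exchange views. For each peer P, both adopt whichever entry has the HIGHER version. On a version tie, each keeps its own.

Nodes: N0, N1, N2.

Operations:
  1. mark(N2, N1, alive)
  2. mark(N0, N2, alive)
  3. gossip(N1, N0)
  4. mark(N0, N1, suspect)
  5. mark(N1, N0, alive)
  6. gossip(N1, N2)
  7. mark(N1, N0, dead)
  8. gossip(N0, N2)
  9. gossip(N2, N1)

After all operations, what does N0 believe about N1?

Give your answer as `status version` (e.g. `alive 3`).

Op 1: N2 marks N1=alive -> (alive,v1)
Op 2: N0 marks N2=alive -> (alive,v1)
Op 3: gossip N1<->N0 -> N1.N0=(alive,v0) N1.N1=(alive,v0) N1.N2=(alive,v1) | N0.N0=(alive,v0) N0.N1=(alive,v0) N0.N2=(alive,v1)
Op 4: N0 marks N1=suspect -> (suspect,v1)
Op 5: N1 marks N0=alive -> (alive,v1)
Op 6: gossip N1<->N2 -> N1.N0=(alive,v1) N1.N1=(alive,v1) N1.N2=(alive,v1) | N2.N0=(alive,v1) N2.N1=(alive,v1) N2.N2=(alive,v1)
Op 7: N1 marks N0=dead -> (dead,v2)
Op 8: gossip N0<->N2 -> N0.N0=(alive,v1) N0.N1=(suspect,v1) N0.N2=(alive,v1) | N2.N0=(alive,v1) N2.N1=(alive,v1) N2.N2=(alive,v1)
Op 9: gossip N2<->N1 -> N2.N0=(dead,v2) N2.N1=(alive,v1) N2.N2=(alive,v1) | N1.N0=(dead,v2) N1.N1=(alive,v1) N1.N2=(alive,v1)

Answer: suspect 1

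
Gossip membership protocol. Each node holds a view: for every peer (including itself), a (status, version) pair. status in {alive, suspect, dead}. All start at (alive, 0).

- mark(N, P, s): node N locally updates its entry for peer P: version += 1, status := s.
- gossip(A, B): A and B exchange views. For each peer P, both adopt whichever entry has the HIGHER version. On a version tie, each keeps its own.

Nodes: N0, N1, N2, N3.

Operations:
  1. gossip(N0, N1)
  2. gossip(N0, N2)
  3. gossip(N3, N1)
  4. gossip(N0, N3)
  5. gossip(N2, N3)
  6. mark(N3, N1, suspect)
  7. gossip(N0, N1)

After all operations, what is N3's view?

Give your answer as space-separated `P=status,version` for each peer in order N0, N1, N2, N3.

Answer: N0=alive,0 N1=suspect,1 N2=alive,0 N3=alive,0

Derivation:
Op 1: gossip N0<->N1 -> N0.N0=(alive,v0) N0.N1=(alive,v0) N0.N2=(alive,v0) N0.N3=(alive,v0) | N1.N0=(alive,v0) N1.N1=(alive,v0) N1.N2=(alive,v0) N1.N3=(alive,v0)
Op 2: gossip N0<->N2 -> N0.N0=(alive,v0) N0.N1=(alive,v0) N0.N2=(alive,v0) N0.N3=(alive,v0) | N2.N0=(alive,v0) N2.N1=(alive,v0) N2.N2=(alive,v0) N2.N3=(alive,v0)
Op 3: gossip N3<->N1 -> N3.N0=(alive,v0) N3.N1=(alive,v0) N3.N2=(alive,v0) N3.N3=(alive,v0) | N1.N0=(alive,v0) N1.N1=(alive,v0) N1.N2=(alive,v0) N1.N3=(alive,v0)
Op 4: gossip N0<->N3 -> N0.N0=(alive,v0) N0.N1=(alive,v0) N0.N2=(alive,v0) N0.N3=(alive,v0) | N3.N0=(alive,v0) N3.N1=(alive,v0) N3.N2=(alive,v0) N3.N3=(alive,v0)
Op 5: gossip N2<->N3 -> N2.N0=(alive,v0) N2.N1=(alive,v0) N2.N2=(alive,v0) N2.N3=(alive,v0) | N3.N0=(alive,v0) N3.N1=(alive,v0) N3.N2=(alive,v0) N3.N3=(alive,v0)
Op 6: N3 marks N1=suspect -> (suspect,v1)
Op 7: gossip N0<->N1 -> N0.N0=(alive,v0) N0.N1=(alive,v0) N0.N2=(alive,v0) N0.N3=(alive,v0) | N1.N0=(alive,v0) N1.N1=(alive,v0) N1.N2=(alive,v0) N1.N3=(alive,v0)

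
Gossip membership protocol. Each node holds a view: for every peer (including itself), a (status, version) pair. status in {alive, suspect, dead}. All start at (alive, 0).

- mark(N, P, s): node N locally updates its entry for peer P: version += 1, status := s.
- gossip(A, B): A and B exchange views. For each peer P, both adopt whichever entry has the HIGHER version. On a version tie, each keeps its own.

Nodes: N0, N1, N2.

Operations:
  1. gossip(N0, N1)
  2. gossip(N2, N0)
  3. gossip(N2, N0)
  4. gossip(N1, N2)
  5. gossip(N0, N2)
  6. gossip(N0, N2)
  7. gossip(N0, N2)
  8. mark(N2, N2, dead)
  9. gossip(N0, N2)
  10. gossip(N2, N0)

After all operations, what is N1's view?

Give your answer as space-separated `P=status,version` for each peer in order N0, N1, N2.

Op 1: gossip N0<->N1 -> N0.N0=(alive,v0) N0.N1=(alive,v0) N0.N2=(alive,v0) | N1.N0=(alive,v0) N1.N1=(alive,v0) N1.N2=(alive,v0)
Op 2: gossip N2<->N0 -> N2.N0=(alive,v0) N2.N1=(alive,v0) N2.N2=(alive,v0) | N0.N0=(alive,v0) N0.N1=(alive,v0) N0.N2=(alive,v0)
Op 3: gossip N2<->N0 -> N2.N0=(alive,v0) N2.N1=(alive,v0) N2.N2=(alive,v0) | N0.N0=(alive,v0) N0.N1=(alive,v0) N0.N2=(alive,v0)
Op 4: gossip N1<->N2 -> N1.N0=(alive,v0) N1.N1=(alive,v0) N1.N2=(alive,v0) | N2.N0=(alive,v0) N2.N1=(alive,v0) N2.N2=(alive,v0)
Op 5: gossip N0<->N2 -> N0.N0=(alive,v0) N0.N1=(alive,v0) N0.N2=(alive,v0) | N2.N0=(alive,v0) N2.N1=(alive,v0) N2.N2=(alive,v0)
Op 6: gossip N0<->N2 -> N0.N0=(alive,v0) N0.N1=(alive,v0) N0.N2=(alive,v0) | N2.N0=(alive,v0) N2.N1=(alive,v0) N2.N2=(alive,v0)
Op 7: gossip N0<->N2 -> N0.N0=(alive,v0) N0.N1=(alive,v0) N0.N2=(alive,v0) | N2.N0=(alive,v0) N2.N1=(alive,v0) N2.N2=(alive,v0)
Op 8: N2 marks N2=dead -> (dead,v1)
Op 9: gossip N0<->N2 -> N0.N0=(alive,v0) N0.N1=(alive,v0) N0.N2=(dead,v1) | N2.N0=(alive,v0) N2.N1=(alive,v0) N2.N2=(dead,v1)
Op 10: gossip N2<->N0 -> N2.N0=(alive,v0) N2.N1=(alive,v0) N2.N2=(dead,v1) | N0.N0=(alive,v0) N0.N1=(alive,v0) N0.N2=(dead,v1)

Answer: N0=alive,0 N1=alive,0 N2=alive,0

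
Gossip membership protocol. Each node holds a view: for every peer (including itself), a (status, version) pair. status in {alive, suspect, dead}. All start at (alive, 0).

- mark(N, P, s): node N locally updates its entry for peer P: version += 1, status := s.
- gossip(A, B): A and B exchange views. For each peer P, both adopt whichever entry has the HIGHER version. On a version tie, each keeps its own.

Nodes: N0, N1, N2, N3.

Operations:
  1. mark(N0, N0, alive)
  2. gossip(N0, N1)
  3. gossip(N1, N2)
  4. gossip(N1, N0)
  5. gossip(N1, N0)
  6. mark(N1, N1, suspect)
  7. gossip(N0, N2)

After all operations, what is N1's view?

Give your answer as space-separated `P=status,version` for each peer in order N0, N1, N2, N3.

Answer: N0=alive,1 N1=suspect,1 N2=alive,0 N3=alive,0

Derivation:
Op 1: N0 marks N0=alive -> (alive,v1)
Op 2: gossip N0<->N1 -> N0.N0=(alive,v1) N0.N1=(alive,v0) N0.N2=(alive,v0) N0.N3=(alive,v0) | N1.N0=(alive,v1) N1.N1=(alive,v0) N1.N2=(alive,v0) N1.N3=(alive,v0)
Op 3: gossip N1<->N2 -> N1.N0=(alive,v1) N1.N1=(alive,v0) N1.N2=(alive,v0) N1.N3=(alive,v0) | N2.N0=(alive,v1) N2.N1=(alive,v0) N2.N2=(alive,v0) N2.N3=(alive,v0)
Op 4: gossip N1<->N0 -> N1.N0=(alive,v1) N1.N1=(alive,v0) N1.N2=(alive,v0) N1.N3=(alive,v0) | N0.N0=(alive,v1) N0.N1=(alive,v0) N0.N2=(alive,v0) N0.N3=(alive,v0)
Op 5: gossip N1<->N0 -> N1.N0=(alive,v1) N1.N1=(alive,v0) N1.N2=(alive,v0) N1.N3=(alive,v0) | N0.N0=(alive,v1) N0.N1=(alive,v0) N0.N2=(alive,v0) N0.N3=(alive,v0)
Op 6: N1 marks N1=suspect -> (suspect,v1)
Op 7: gossip N0<->N2 -> N0.N0=(alive,v1) N0.N1=(alive,v0) N0.N2=(alive,v0) N0.N3=(alive,v0) | N2.N0=(alive,v1) N2.N1=(alive,v0) N2.N2=(alive,v0) N2.N3=(alive,v0)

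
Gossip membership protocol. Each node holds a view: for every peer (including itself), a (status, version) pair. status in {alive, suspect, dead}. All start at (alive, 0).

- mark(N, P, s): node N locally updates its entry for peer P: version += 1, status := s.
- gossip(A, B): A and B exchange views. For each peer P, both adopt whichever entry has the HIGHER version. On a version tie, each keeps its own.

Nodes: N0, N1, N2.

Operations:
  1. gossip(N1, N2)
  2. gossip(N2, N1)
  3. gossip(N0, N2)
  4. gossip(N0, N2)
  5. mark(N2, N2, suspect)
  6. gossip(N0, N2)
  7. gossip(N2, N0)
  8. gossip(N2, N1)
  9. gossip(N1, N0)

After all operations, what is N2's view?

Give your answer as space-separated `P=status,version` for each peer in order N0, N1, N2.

Answer: N0=alive,0 N1=alive,0 N2=suspect,1

Derivation:
Op 1: gossip N1<->N2 -> N1.N0=(alive,v0) N1.N1=(alive,v0) N1.N2=(alive,v0) | N2.N0=(alive,v0) N2.N1=(alive,v0) N2.N2=(alive,v0)
Op 2: gossip N2<->N1 -> N2.N0=(alive,v0) N2.N1=(alive,v0) N2.N2=(alive,v0) | N1.N0=(alive,v0) N1.N1=(alive,v0) N1.N2=(alive,v0)
Op 3: gossip N0<->N2 -> N0.N0=(alive,v0) N0.N1=(alive,v0) N0.N2=(alive,v0) | N2.N0=(alive,v0) N2.N1=(alive,v0) N2.N2=(alive,v0)
Op 4: gossip N0<->N2 -> N0.N0=(alive,v0) N0.N1=(alive,v0) N0.N2=(alive,v0) | N2.N0=(alive,v0) N2.N1=(alive,v0) N2.N2=(alive,v0)
Op 5: N2 marks N2=suspect -> (suspect,v1)
Op 6: gossip N0<->N2 -> N0.N0=(alive,v0) N0.N1=(alive,v0) N0.N2=(suspect,v1) | N2.N0=(alive,v0) N2.N1=(alive,v0) N2.N2=(suspect,v1)
Op 7: gossip N2<->N0 -> N2.N0=(alive,v0) N2.N1=(alive,v0) N2.N2=(suspect,v1) | N0.N0=(alive,v0) N0.N1=(alive,v0) N0.N2=(suspect,v1)
Op 8: gossip N2<->N1 -> N2.N0=(alive,v0) N2.N1=(alive,v0) N2.N2=(suspect,v1) | N1.N0=(alive,v0) N1.N1=(alive,v0) N1.N2=(suspect,v1)
Op 9: gossip N1<->N0 -> N1.N0=(alive,v0) N1.N1=(alive,v0) N1.N2=(suspect,v1) | N0.N0=(alive,v0) N0.N1=(alive,v0) N0.N2=(suspect,v1)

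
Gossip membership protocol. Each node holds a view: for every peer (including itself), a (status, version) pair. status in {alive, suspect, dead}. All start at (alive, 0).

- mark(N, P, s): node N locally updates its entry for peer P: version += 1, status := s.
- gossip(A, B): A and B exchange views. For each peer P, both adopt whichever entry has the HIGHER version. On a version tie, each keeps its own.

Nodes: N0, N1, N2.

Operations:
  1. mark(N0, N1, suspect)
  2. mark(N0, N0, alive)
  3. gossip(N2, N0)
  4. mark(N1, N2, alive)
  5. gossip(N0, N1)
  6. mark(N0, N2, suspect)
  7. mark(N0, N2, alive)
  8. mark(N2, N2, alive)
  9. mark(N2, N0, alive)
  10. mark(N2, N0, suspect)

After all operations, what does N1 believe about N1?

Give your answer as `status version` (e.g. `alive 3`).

Answer: suspect 1

Derivation:
Op 1: N0 marks N1=suspect -> (suspect,v1)
Op 2: N0 marks N0=alive -> (alive,v1)
Op 3: gossip N2<->N0 -> N2.N0=(alive,v1) N2.N1=(suspect,v1) N2.N2=(alive,v0) | N0.N0=(alive,v1) N0.N1=(suspect,v1) N0.N2=(alive,v0)
Op 4: N1 marks N2=alive -> (alive,v1)
Op 5: gossip N0<->N1 -> N0.N0=(alive,v1) N0.N1=(suspect,v1) N0.N2=(alive,v1) | N1.N0=(alive,v1) N1.N1=(suspect,v1) N1.N2=(alive,v1)
Op 6: N0 marks N2=suspect -> (suspect,v2)
Op 7: N0 marks N2=alive -> (alive,v3)
Op 8: N2 marks N2=alive -> (alive,v1)
Op 9: N2 marks N0=alive -> (alive,v2)
Op 10: N2 marks N0=suspect -> (suspect,v3)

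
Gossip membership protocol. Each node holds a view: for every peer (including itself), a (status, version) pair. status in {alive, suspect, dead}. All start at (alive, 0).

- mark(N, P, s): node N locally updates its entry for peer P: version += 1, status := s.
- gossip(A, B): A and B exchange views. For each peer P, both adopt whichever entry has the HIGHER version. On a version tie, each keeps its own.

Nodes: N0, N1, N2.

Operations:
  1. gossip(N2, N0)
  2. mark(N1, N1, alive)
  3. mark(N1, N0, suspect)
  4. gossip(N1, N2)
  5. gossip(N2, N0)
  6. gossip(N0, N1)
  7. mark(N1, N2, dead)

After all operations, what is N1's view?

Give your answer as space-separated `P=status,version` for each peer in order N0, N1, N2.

Op 1: gossip N2<->N0 -> N2.N0=(alive,v0) N2.N1=(alive,v0) N2.N2=(alive,v0) | N0.N0=(alive,v0) N0.N1=(alive,v0) N0.N2=(alive,v0)
Op 2: N1 marks N1=alive -> (alive,v1)
Op 3: N1 marks N0=suspect -> (suspect,v1)
Op 4: gossip N1<->N2 -> N1.N0=(suspect,v1) N1.N1=(alive,v1) N1.N2=(alive,v0) | N2.N0=(suspect,v1) N2.N1=(alive,v1) N2.N2=(alive,v0)
Op 5: gossip N2<->N0 -> N2.N0=(suspect,v1) N2.N1=(alive,v1) N2.N2=(alive,v0) | N0.N0=(suspect,v1) N0.N1=(alive,v1) N0.N2=(alive,v0)
Op 6: gossip N0<->N1 -> N0.N0=(suspect,v1) N0.N1=(alive,v1) N0.N2=(alive,v0) | N1.N0=(suspect,v1) N1.N1=(alive,v1) N1.N2=(alive,v0)
Op 7: N1 marks N2=dead -> (dead,v1)

Answer: N0=suspect,1 N1=alive,1 N2=dead,1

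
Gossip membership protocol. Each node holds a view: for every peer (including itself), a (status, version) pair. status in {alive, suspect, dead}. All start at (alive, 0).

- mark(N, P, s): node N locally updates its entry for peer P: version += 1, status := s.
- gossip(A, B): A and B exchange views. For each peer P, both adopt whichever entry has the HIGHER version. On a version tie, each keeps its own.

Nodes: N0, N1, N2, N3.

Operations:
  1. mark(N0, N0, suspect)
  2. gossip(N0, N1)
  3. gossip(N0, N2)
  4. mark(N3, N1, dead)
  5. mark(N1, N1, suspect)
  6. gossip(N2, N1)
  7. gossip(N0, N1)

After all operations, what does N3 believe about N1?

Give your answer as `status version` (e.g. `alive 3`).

Op 1: N0 marks N0=suspect -> (suspect,v1)
Op 2: gossip N0<->N1 -> N0.N0=(suspect,v1) N0.N1=(alive,v0) N0.N2=(alive,v0) N0.N3=(alive,v0) | N1.N0=(suspect,v1) N1.N1=(alive,v0) N1.N2=(alive,v0) N1.N3=(alive,v0)
Op 3: gossip N0<->N2 -> N0.N0=(suspect,v1) N0.N1=(alive,v0) N0.N2=(alive,v0) N0.N3=(alive,v0) | N2.N0=(suspect,v1) N2.N1=(alive,v0) N2.N2=(alive,v0) N2.N3=(alive,v0)
Op 4: N3 marks N1=dead -> (dead,v1)
Op 5: N1 marks N1=suspect -> (suspect,v1)
Op 6: gossip N2<->N1 -> N2.N0=(suspect,v1) N2.N1=(suspect,v1) N2.N2=(alive,v0) N2.N3=(alive,v0) | N1.N0=(suspect,v1) N1.N1=(suspect,v1) N1.N2=(alive,v0) N1.N3=(alive,v0)
Op 7: gossip N0<->N1 -> N0.N0=(suspect,v1) N0.N1=(suspect,v1) N0.N2=(alive,v0) N0.N3=(alive,v0) | N1.N0=(suspect,v1) N1.N1=(suspect,v1) N1.N2=(alive,v0) N1.N3=(alive,v0)

Answer: dead 1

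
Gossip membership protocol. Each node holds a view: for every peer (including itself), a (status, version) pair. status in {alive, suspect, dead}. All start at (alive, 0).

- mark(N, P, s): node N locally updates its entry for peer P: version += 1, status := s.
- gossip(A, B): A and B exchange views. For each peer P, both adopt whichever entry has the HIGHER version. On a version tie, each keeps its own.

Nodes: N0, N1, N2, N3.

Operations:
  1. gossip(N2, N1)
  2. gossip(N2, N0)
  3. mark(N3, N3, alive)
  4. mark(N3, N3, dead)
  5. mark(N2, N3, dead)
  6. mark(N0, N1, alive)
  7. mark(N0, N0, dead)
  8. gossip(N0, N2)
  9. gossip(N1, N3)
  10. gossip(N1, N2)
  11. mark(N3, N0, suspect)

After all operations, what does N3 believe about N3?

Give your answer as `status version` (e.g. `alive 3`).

Answer: dead 2

Derivation:
Op 1: gossip N2<->N1 -> N2.N0=(alive,v0) N2.N1=(alive,v0) N2.N2=(alive,v0) N2.N3=(alive,v0) | N1.N0=(alive,v0) N1.N1=(alive,v0) N1.N2=(alive,v0) N1.N3=(alive,v0)
Op 2: gossip N2<->N0 -> N2.N0=(alive,v0) N2.N1=(alive,v0) N2.N2=(alive,v0) N2.N3=(alive,v0) | N0.N0=(alive,v0) N0.N1=(alive,v0) N0.N2=(alive,v0) N0.N3=(alive,v0)
Op 3: N3 marks N3=alive -> (alive,v1)
Op 4: N3 marks N3=dead -> (dead,v2)
Op 5: N2 marks N3=dead -> (dead,v1)
Op 6: N0 marks N1=alive -> (alive,v1)
Op 7: N0 marks N0=dead -> (dead,v1)
Op 8: gossip N0<->N2 -> N0.N0=(dead,v1) N0.N1=(alive,v1) N0.N2=(alive,v0) N0.N3=(dead,v1) | N2.N0=(dead,v1) N2.N1=(alive,v1) N2.N2=(alive,v0) N2.N3=(dead,v1)
Op 9: gossip N1<->N3 -> N1.N0=(alive,v0) N1.N1=(alive,v0) N1.N2=(alive,v0) N1.N3=(dead,v2) | N3.N0=(alive,v0) N3.N1=(alive,v0) N3.N2=(alive,v0) N3.N3=(dead,v2)
Op 10: gossip N1<->N2 -> N1.N0=(dead,v1) N1.N1=(alive,v1) N1.N2=(alive,v0) N1.N3=(dead,v2) | N2.N0=(dead,v1) N2.N1=(alive,v1) N2.N2=(alive,v0) N2.N3=(dead,v2)
Op 11: N3 marks N0=suspect -> (suspect,v1)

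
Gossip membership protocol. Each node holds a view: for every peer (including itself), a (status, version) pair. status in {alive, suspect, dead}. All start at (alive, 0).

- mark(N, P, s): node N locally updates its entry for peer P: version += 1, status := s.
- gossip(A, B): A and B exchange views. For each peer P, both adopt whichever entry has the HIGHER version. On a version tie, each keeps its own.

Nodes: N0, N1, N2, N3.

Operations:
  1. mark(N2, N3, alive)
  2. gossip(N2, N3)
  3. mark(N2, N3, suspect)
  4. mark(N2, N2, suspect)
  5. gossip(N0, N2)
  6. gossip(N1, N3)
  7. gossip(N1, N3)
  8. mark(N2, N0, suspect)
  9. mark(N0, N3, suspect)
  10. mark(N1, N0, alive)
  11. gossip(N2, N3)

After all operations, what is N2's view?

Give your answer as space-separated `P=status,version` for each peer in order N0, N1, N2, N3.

Op 1: N2 marks N3=alive -> (alive,v1)
Op 2: gossip N2<->N3 -> N2.N0=(alive,v0) N2.N1=(alive,v0) N2.N2=(alive,v0) N2.N3=(alive,v1) | N3.N0=(alive,v0) N3.N1=(alive,v0) N3.N2=(alive,v0) N3.N3=(alive,v1)
Op 3: N2 marks N3=suspect -> (suspect,v2)
Op 4: N2 marks N2=suspect -> (suspect,v1)
Op 5: gossip N0<->N2 -> N0.N0=(alive,v0) N0.N1=(alive,v0) N0.N2=(suspect,v1) N0.N3=(suspect,v2) | N2.N0=(alive,v0) N2.N1=(alive,v0) N2.N2=(suspect,v1) N2.N3=(suspect,v2)
Op 6: gossip N1<->N3 -> N1.N0=(alive,v0) N1.N1=(alive,v0) N1.N2=(alive,v0) N1.N3=(alive,v1) | N3.N0=(alive,v0) N3.N1=(alive,v0) N3.N2=(alive,v0) N3.N3=(alive,v1)
Op 7: gossip N1<->N3 -> N1.N0=(alive,v0) N1.N1=(alive,v0) N1.N2=(alive,v0) N1.N3=(alive,v1) | N3.N0=(alive,v0) N3.N1=(alive,v0) N3.N2=(alive,v0) N3.N3=(alive,v1)
Op 8: N2 marks N0=suspect -> (suspect,v1)
Op 9: N0 marks N3=suspect -> (suspect,v3)
Op 10: N1 marks N0=alive -> (alive,v1)
Op 11: gossip N2<->N3 -> N2.N0=(suspect,v1) N2.N1=(alive,v0) N2.N2=(suspect,v1) N2.N3=(suspect,v2) | N3.N0=(suspect,v1) N3.N1=(alive,v0) N3.N2=(suspect,v1) N3.N3=(suspect,v2)

Answer: N0=suspect,1 N1=alive,0 N2=suspect,1 N3=suspect,2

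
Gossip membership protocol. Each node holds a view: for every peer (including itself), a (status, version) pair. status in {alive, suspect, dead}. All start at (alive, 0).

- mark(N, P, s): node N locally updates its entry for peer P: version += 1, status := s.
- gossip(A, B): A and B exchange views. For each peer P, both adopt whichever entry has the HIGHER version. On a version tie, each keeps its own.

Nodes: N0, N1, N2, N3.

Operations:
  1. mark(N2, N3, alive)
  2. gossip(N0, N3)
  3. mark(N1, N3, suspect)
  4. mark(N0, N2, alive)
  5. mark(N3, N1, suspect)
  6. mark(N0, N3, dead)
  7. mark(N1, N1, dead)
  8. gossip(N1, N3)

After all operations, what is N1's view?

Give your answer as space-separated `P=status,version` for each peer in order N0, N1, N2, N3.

Answer: N0=alive,0 N1=dead,1 N2=alive,0 N3=suspect,1

Derivation:
Op 1: N2 marks N3=alive -> (alive,v1)
Op 2: gossip N0<->N3 -> N0.N0=(alive,v0) N0.N1=(alive,v0) N0.N2=(alive,v0) N0.N3=(alive,v0) | N3.N0=(alive,v0) N3.N1=(alive,v0) N3.N2=(alive,v0) N3.N3=(alive,v0)
Op 3: N1 marks N3=suspect -> (suspect,v1)
Op 4: N0 marks N2=alive -> (alive,v1)
Op 5: N3 marks N1=suspect -> (suspect,v1)
Op 6: N0 marks N3=dead -> (dead,v1)
Op 7: N1 marks N1=dead -> (dead,v1)
Op 8: gossip N1<->N3 -> N1.N0=(alive,v0) N1.N1=(dead,v1) N1.N2=(alive,v0) N1.N3=(suspect,v1) | N3.N0=(alive,v0) N3.N1=(suspect,v1) N3.N2=(alive,v0) N3.N3=(suspect,v1)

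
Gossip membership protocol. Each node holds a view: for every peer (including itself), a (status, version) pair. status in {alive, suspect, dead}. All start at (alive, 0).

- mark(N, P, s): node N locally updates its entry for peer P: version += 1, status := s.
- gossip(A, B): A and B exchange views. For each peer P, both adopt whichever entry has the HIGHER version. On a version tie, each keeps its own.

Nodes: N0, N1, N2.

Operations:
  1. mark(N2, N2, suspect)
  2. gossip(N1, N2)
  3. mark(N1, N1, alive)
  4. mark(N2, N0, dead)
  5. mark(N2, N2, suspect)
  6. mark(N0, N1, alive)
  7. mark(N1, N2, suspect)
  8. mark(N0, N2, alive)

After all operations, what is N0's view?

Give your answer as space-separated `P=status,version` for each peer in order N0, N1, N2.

Answer: N0=alive,0 N1=alive,1 N2=alive,1

Derivation:
Op 1: N2 marks N2=suspect -> (suspect,v1)
Op 2: gossip N1<->N2 -> N1.N0=(alive,v0) N1.N1=(alive,v0) N1.N2=(suspect,v1) | N2.N0=(alive,v0) N2.N1=(alive,v0) N2.N2=(suspect,v1)
Op 3: N1 marks N1=alive -> (alive,v1)
Op 4: N2 marks N0=dead -> (dead,v1)
Op 5: N2 marks N2=suspect -> (suspect,v2)
Op 6: N0 marks N1=alive -> (alive,v1)
Op 7: N1 marks N2=suspect -> (suspect,v2)
Op 8: N0 marks N2=alive -> (alive,v1)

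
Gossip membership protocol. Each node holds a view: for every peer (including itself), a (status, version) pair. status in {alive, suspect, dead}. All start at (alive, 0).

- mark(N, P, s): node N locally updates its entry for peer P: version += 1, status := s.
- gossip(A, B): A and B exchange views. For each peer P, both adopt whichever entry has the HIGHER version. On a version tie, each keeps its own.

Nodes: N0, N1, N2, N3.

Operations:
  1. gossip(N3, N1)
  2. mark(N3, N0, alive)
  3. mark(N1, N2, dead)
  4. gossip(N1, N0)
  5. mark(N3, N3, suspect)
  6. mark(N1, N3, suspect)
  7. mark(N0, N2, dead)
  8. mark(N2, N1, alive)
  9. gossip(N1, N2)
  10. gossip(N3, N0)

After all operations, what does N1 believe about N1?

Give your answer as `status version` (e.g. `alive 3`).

Answer: alive 1

Derivation:
Op 1: gossip N3<->N1 -> N3.N0=(alive,v0) N3.N1=(alive,v0) N3.N2=(alive,v0) N3.N3=(alive,v0) | N1.N0=(alive,v0) N1.N1=(alive,v0) N1.N2=(alive,v0) N1.N3=(alive,v0)
Op 2: N3 marks N0=alive -> (alive,v1)
Op 3: N1 marks N2=dead -> (dead,v1)
Op 4: gossip N1<->N0 -> N1.N0=(alive,v0) N1.N1=(alive,v0) N1.N2=(dead,v1) N1.N3=(alive,v0) | N0.N0=(alive,v0) N0.N1=(alive,v0) N0.N2=(dead,v1) N0.N3=(alive,v0)
Op 5: N3 marks N3=suspect -> (suspect,v1)
Op 6: N1 marks N3=suspect -> (suspect,v1)
Op 7: N0 marks N2=dead -> (dead,v2)
Op 8: N2 marks N1=alive -> (alive,v1)
Op 9: gossip N1<->N2 -> N1.N0=(alive,v0) N1.N1=(alive,v1) N1.N2=(dead,v1) N1.N3=(suspect,v1) | N2.N0=(alive,v0) N2.N1=(alive,v1) N2.N2=(dead,v1) N2.N3=(suspect,v1)
Op 10: gossip N3<->N0 -> N3.N0=(alive,v1) N3.N1=(alive,v0) N3.N2=(dead,v2) N3.N3=(suspect,v1) | N0.N0=(alive,v1) N0.N1=(alive,v0) N0.N2=(dead,v2) N0.N3=(suspect,v1)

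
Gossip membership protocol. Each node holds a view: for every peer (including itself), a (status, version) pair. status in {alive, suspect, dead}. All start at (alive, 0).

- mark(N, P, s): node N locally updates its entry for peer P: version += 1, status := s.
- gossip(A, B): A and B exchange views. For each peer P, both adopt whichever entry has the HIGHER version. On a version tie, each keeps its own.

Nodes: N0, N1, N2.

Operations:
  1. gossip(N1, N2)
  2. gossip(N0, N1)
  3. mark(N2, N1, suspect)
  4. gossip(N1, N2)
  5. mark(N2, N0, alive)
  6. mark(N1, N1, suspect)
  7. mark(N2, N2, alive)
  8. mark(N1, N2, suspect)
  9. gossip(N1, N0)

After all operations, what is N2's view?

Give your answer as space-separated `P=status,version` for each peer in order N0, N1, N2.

Op 1: gossip N1<->N2 -> N1.N0=(alive,v0) N1.N1=(alive,v0) N1.N2=(alive,v0) | N2.N0=(alive,v0) N2.N1=(alive,v0) N2.N2=(alive,v0)
Op 2: gossip N0<->N1 -> N0.N0=(alive,v0) N0.N1=(alive,v0) N0.N2=(alive,v0) | N1.N0=(alive,v0) N1.N1=(alive,v0) N1.N2=(alive,v0)
Op 3: N2 marks N1=suspect -> (suspect,v1)
Op 4: gossip N1<->N2 -> N1.N0=(alive,v0) N1.N1=(suspect,v1) N1.N2=(alive,v0) | N2.N0=(alive,v0) N2.N1=(suspect,v1) N2.N2=(alive,v0)
Op 5: N2 marks N0=alive -> (alive,v1)
Op 6: N1 marks N1=suspect -> (suspect,v2)
Op 7: N2 marks N2=alive -> (alive,v1)
Op 8: N1 marks N2=suspect -> (suspect,v1)
Op 9: gossip N1<->N0 -> N1.N0=(alive,v0) N1.N1=(suspect,v2) N1.N2=(suspect,v1) | N0.N0=(alive,v0) N0.N1=(suspect,v2) N0.N2=(suspect,v1)

Answer: N0=alive,1 N1=suspect,1 N2=alive,1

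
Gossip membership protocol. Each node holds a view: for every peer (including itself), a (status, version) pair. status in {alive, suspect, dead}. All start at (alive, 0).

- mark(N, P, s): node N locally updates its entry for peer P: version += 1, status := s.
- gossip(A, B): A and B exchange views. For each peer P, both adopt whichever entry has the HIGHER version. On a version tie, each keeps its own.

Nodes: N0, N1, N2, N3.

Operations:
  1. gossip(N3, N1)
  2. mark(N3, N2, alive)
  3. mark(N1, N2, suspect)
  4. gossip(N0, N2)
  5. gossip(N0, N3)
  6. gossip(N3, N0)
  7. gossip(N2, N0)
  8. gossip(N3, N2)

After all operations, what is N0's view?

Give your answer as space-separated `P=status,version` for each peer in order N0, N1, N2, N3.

Answer: N0=alive,0 N1=alive,0 N2=alive,1 N3=alive,0

Derivation:
Op 1: gossip N3<->N1 -> N3.N0=(alive,v0) N3.N1=(alive,v0) N3.N2=(alive,v0) N3.N3=(alive,v0) | N1.N0=(alive,v0) N1.N1=(alive,v0) N1.N2=(alive,v0) N1.N3=(alive,v0)
Op 2: N3 marks N2=alive -> (alive,v1)
Op 3: N1 marks N2=suspect -> (suspect,v1)
Op 4: gossip N0<->N2 -> N0.N0=(alive,v0) N0.N1=(alive,v0) N0.N2=(alive,v0) N0.N3=(alive,v0) | N2.N0=(alive,v0) N2.N1=(alive,v0) N2.N2=(alive,v0) N2.N3=(alive,v0)
Op 5: gossip N0<->N3 -> N0.N0=(alive,v0) N0.N1=(alive,v0) N0.N2=(alive,v1) N0.N3=(alive,v0) | N3.N0=(alive,v0) N3.N1=(alive,v0) N3.N2=(alive,v1) N3.N3=(alive,v0)
Op 6: gossip N3<->N0 -> N3.N0=(alive,v0) N3.N1=(alive,v0) N3.N2=(alive,v1) N3.N3=(alive,v0) | N0.N0=(alive,v0) N0.N1=(alive,v0) N0.N2=(alive,v1) N0.N3=(alive,v0)
Op 7: gossip N2<->N0 -> N2.N0=(alive,v0) N2.N1=(alive,v0) N2.N2=(alive,v1) N2.N3=(alive,v0) | N0.N0=(alive,v0) N0.N1=(alive,v0) N0.N2=(alive,v1) N0.N3=(alive,v0)
Op 8: gossip N3<->N2 -> N3.N0=(alive,v0) N3.N1=(alive,v0) N3.N2=(alive,v1) N3.N3=(alive,v0) | N2.N0=(alive,v0) N2.N1=(alive,v0) N2.N2=(alive,v1) N2.N3=(alive,v0)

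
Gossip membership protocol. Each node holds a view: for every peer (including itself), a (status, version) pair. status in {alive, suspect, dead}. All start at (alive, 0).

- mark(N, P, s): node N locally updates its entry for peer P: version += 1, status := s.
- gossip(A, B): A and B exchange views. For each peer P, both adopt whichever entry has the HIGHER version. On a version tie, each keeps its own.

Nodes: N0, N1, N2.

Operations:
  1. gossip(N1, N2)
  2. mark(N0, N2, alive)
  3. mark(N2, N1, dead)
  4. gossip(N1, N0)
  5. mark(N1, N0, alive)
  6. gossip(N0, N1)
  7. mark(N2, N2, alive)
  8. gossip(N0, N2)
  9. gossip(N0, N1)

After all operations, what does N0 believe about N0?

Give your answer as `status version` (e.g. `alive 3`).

Answer: alive 1

Derivation:
Op 1: gossip N1<->N2 -> N1.N0=(alive,v0) N1.N1=(alive,v0) N1.N2=(alive,v0) | N2.N0=(alive,v0) N2.N1=(alive,v0) N2.N2=(alive,v0)
Op 2: N0 marks N2=alive -> (alive,v1)
Op 3: N2 marks N1=dead -> (dead,v1)
Op 4: gossip N1<->N0 -> N1.N0=(alive,v0) N1.N1=(alive,v0) N1.N2=(alive,v1) | N0.N0=(alive,v0) N0.N1=(alive,v0) N0.N2=(alive,v1)
Op 5: N1 marks N0=alive -> (alive,v1)
Op 6: gossip N0<->N1 -> N0.N0=(alive,v1) N0.N1=(alive,v0) N0.N2=(alive,v1) | N1.N0=(alive,v1) N1.N1=(alive,v0) N1.N2=(alive,v1)
Op 7: N2 marks N2=alive -> (alive,v1)
Op 8: gossip N0<->N2 -> N0.N0=(alive,v1) N0.N1=(dead,v1) N0.N2=(alive,v1) | N2.N0=(alive,v1) N2.N1=(dead,v1) N2.N2=(alive,v1)
Op 9: gossip N0<->N1 -> N0.N0=(alive,v1) N0.N1=(dead,v1) N0.N2=(alive,v1) | N1.N0=(alive,v1) N1.N1=(dead,v1) N1.N2=(alive,v1)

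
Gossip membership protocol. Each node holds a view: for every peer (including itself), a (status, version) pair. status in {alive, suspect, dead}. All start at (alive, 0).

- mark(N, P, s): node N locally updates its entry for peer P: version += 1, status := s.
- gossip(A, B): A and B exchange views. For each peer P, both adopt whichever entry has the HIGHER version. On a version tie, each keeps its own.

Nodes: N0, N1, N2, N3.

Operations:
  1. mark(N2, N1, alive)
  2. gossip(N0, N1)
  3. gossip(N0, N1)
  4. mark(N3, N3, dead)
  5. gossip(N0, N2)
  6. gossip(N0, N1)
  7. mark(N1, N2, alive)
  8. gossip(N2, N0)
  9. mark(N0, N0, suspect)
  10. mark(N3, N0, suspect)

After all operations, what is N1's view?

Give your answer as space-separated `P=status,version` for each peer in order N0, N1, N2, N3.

Answer: N0=alive,0 N1=alive,1 N2=alive,1 N3=alive,0

Derivation:
Op 1: N2 marks N1=alive -> (alive,v1)
Op 2: gossip N0<->N1 -> N0.N0=(alive,v0) N0.N1=(alive,v0) N0.N2=(alive,v0) N0.N3=(alive,v0) | N1.N0=(alive,v0) N1.N1=(alive,v0) N1.N2=(alive,v0) N1.N3=(alive,v0)
Op 3: gossip N0<->N1 -> N0.N0=(alive,v0) N0.N1=(alive,v0) N0.N2=(alive,v0) N0.N3=(alive,v0) | N1.N0=(alive,v0) N1.N1=(alive,v0) N1.N2=(alive,v0) N1.N3=(alive,v0)
Op 4: N3 marks N3=dead -> (dead,v1)
Op 5: gossip N0<->N2 -> N0.N0=(alive,v0) N0.N1=(alive,v1) N0.N2=(alive,v0) N0.N3=(alive,v0) | N2.N0=(alive,v0) N2.N1=(alive,v1) N2.N2=(alive,v0) N2.N3=(alive,v0)
Op 6: gossip N0<->N1 -> N0.N0=(alive,v0) N0.N1=(alive,v1) N0.N2=(alive,v0) N0.N3=(alive,v0) | N1.N0=(alive,v0) N1.N1=(alive,v1) N1.N2=(alive,v0) N1.N3=(alive,v0)
Op 7: N1 marks N2=alive -> (alive,v1)
Op 8: gossip N2<->N0 -> N2.N0=(alive,v0) N2.N1=(alive,v1) N2.N2=(alive,v0) N2.N3=(alive,v0) | N0.N0=(alive,v0) N0.N1=(alive,v1) N0.N2=(alive,v0) N0.N3=(alive,v0)
Op 9: N0 marks N0=suspect -> (suspect,v1)
Op 10: N3 marks N0=suspect -> (suspect,v1)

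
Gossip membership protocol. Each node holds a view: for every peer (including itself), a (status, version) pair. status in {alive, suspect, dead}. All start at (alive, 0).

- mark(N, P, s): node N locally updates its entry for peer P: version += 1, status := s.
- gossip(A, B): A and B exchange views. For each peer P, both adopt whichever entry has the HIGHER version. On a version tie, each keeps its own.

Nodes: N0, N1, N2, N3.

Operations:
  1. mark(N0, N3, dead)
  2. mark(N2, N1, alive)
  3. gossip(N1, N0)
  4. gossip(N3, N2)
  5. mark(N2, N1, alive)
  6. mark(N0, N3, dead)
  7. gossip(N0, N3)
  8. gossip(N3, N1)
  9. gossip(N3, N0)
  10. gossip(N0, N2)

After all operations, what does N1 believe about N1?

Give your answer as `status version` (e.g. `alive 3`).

Op 1: N0 marks N3=dead -> (dead,v1)
Op 2: N2 marks N1=alive -> (alive,v1)
Op 3: gossip N1<->N0 -> N1.N0=(alive,v0) N1.N1=(alive,v0) N1.N2=(alive,v0) N1.N3=(dead,v1) | N0.N0=(alive,v0) N0.N1=(alive,v0) N0.N2=(alive,v0) N0.N3=(dead,v1)
Op 4: gossip N3<->N2 -> N3.N0=(alive,v0) N3.N1=(alive,v1) N3.N2=(alive,v0) N3.N3=(alive,v0) | N2.N0=(alive,v0) N2.N1=(alive,v1) N2.N2=(alive,v0) N2.N3=(alive,v0)
Op 5: N2 marks N1=alive -> (alive,v2)
Op 6: N0 marks N3=dead -> (dead,v2)
Op 7: gossip N0<->N3 -> N0.N0=(alive,v0) N0.N1=(alive,v1) N0.N2=(alive,v0) N0.N3=(dead,v2) | N3.N0=(alive,v0) N3.N1=(alive,v1) N3.N2=(alive,v0) N3.N3=(dead,v2)
Op 8: gossip N3<->N1 -> N3.N0=(alive,v0) N3.N1=(alive,v1) N3.N2=(alive,v0) N3.N3=(dead,v2) | N1.N0=(alive,v0) N1.N1=(alive,v1) N1.N2=(alive,v0) N1.N3=(dead,v2)
Op 9: gossip N3<->N0 -> N3.N0=(alive,v0) N3.N1=(alive,v1) N3.N2=(alive,v0) N3.N3=(dead,v2) | N0.N0=(alive,v0) N0.N1=(alive,v1) N0.N2=(alive,v0) N0.N3=(dead,v2)
Op 10: gossip N0<->N2 -> N0.N0=(alive,v0) N0.N1=(alive,v2) N0.N2=(alive,v0) N0.N3=(dead,v2) | N2.N0=(alive,v0) N2.N1=(alive,v2) N2.N2=(alive,v0) N2.N3=(dead,v2)

Answer: alive 1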